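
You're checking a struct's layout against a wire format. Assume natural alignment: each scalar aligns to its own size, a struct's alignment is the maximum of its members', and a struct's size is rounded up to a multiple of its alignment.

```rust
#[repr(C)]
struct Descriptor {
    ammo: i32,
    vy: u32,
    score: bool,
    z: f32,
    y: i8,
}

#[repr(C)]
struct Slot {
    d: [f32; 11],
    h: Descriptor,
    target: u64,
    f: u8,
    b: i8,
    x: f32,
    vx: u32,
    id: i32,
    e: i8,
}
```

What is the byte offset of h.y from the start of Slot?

60

Descriptor: 0..4  ammo  (4B, 4-aligned); 4..8  vy  (4B, 4-aligned); 8..9  score  (1B, 1-aligned); 9..12  -- padding (3B); 12..16  z  (4B, 4-aligned); 16..17  y  (1B, 1-aligned); 17..20  -- tail padding (3B); sizeof = 20, alignof = 4
0..44  d  (44B, 4-aligned)
44..64  h  (20B, 4-aligned)
within Descriptor: y at 16
44 + 16 = 60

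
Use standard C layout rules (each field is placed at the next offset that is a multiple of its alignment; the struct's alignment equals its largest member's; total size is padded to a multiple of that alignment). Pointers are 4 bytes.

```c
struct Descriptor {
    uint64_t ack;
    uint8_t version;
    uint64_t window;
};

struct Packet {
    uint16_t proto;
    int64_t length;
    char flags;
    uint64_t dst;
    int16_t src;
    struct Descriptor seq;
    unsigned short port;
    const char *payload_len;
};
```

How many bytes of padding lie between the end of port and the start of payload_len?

2

Descriptor: ack at 0 (size 8, align 8) → ends 8; version at 8 (size 1, align 1) → ends 9; pad 7 to align 8 for window; window at 16 (size 8, align 8) → ends 24; total 24 bytes, alignment 8
proto at 0 (size 2, align 2) → ends 2
pad 6 to align 8 for length
length at 8 (size 8, align 8) → ends 16
flags at 16 (size 1, align 1) → ends 17
pad 7 to align 8 for dst
dst at 24 (size 8, align 8) → ends 32
src at 32 (size 2, align 2) → ends 34
pad 6 to align 8 for seq
seq at 40 (size 24, align 8) → ends 64
port at 64 (size 2, align 2) → ends 66
pad 2 to align 4 for payload_len
payload_len at 68 (size 4, align 4) → ends 72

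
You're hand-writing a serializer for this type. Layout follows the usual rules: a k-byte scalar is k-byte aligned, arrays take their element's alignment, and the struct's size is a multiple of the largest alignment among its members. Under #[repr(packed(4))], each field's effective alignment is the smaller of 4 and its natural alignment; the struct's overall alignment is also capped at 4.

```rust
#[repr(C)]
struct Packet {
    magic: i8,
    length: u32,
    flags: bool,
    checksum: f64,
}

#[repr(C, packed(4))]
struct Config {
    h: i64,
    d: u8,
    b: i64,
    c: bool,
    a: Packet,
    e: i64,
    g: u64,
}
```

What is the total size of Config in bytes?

Packet: @0: magic [1B, align 1] → 1; +3 pad (align 4); @4: length [4B, align 4] → 8; @8: flags [1B, align 1] → 9; +7 pad (align 8); @16: checksum [8B, align 8] → 24; size 24, align 8
@0: h [8B, align 4] → 8
@8: d [1B, align 1] → 9
+3 pad (align 4)
@12: b [8B, align 4] → 20
@20: c [1B, align 1] → 21
+3 pad (align 4)
@24: a [24B, align 4] → 48
@48: e [8B, align 4] → 56
@56: g [8B, align 4] → 64
size 64, align 4

64 bytes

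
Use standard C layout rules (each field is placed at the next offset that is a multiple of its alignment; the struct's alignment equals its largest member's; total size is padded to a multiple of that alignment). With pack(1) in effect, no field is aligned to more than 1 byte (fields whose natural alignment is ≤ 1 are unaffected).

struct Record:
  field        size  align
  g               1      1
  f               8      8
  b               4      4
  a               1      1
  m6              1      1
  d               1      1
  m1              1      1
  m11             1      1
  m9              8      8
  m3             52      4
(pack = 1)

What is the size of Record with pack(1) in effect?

@0: g [1B, align 1] → 1
@1: f [8B, align 1] → 9
@9: b [4B, align 1] → 13
@13: a [1B, align 1] → 14
@14: m6 [1B, align 1] → 15
@15: d [1B, align 1] → 16
@16: m1 [1B, align 1] → 17
@17: m11 [1B, align 1] → 18
@18: m9 [8B, align 1] → 26
@26: m3 [52B, align 1] → 78
size 78, align 1

78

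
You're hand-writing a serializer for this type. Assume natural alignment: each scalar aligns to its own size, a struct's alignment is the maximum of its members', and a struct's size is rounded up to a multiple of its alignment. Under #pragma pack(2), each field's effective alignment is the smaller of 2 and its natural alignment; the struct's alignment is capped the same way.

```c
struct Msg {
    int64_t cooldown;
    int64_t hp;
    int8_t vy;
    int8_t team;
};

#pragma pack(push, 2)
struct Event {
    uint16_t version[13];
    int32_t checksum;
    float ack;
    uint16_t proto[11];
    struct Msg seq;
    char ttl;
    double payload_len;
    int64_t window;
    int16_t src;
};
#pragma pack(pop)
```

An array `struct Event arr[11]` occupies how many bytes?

Msg: cooldown at 0 (size 8, align 8) → ends 8; hp at 8 (size 8, align 8) → ends 16; vy at 16 (size 1, align 1) → ends 17; team at 17 (size 1, align 1) → ends 18; tail pad 6 to reach multiple of 8; total 24 bytes, alignment 8
version at 0 (size 26, align 2) → ends 26
checksum at 26 (size 4, align 2) → ends 30
ack at 30 (size 4, align 2) → ends 34
proto at 34 (size 22, align 2) → ends 56
seq at 56 (size 24, align 2) → ends 80
ttl at 80 (size 1, align 1) → ends 81
pad 1 to align 2 for payload_len
payload_len at 82 (size 8, align 2) → ends 90
window at 90 (size 8, align 2) → ends 98
src at 98 (size 2, align 2) → ends 100
total 100 bytes, alignment 2
array of 11: 11 × 100 = 1100

1100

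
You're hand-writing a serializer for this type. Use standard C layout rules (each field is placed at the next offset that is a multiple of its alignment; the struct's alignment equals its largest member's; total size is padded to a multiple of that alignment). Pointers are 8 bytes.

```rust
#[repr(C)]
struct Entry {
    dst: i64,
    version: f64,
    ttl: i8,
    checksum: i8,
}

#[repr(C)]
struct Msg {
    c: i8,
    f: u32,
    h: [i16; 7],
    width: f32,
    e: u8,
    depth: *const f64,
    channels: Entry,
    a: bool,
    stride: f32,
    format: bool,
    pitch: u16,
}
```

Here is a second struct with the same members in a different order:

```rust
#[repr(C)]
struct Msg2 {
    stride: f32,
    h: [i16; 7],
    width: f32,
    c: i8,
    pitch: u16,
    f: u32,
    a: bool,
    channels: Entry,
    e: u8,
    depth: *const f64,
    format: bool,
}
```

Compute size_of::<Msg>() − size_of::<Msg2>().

-8

Entry: 0..8  dst  (8B, 8-aligned); 8..16  version  (8B, 8-aligned); 16..17  ttl  (1B, 1-aligned); 17..18  checksum  (1B, 1-aligned); 18..24  -- tail padding (6B); sizeof = 24, alignof = 8
0..1  c  (1B, 1-aligned)
1..4  -- padding (3B)
4..8  f  (4B, 4-aligned)
8..22  h  (14B, 2-aligned)
22..24  -- padding (2B)
24..28  width  (4B, 4-aligned)
28..29  e  (1B, 1-aligned)
29..32  -- padding (3B)
32..40  depth  (8B, 8-aligned)
40..64  channels  (24B, 8-aligned)
64..65  a  (1B, 1-aligned)
65..68  -- padding (3B)
68..72  stride  (4B, 4-aligned)
72..73  format  (1B, 1-aligned)
73..74  -- padding (1B)
74..76  pitch  (2B, 2-aligned)
76..80  -- tail padding (4B)
sizeof = 80, alignof = 8
— Msg2 —
0..4  stride  (4B, 4-aligned)
4..18  h  (14B, 2-aligned)
18..20  -- padding (2B)
20..24  width  (4B, 4-aligned)
24..25  c  (1B, 1-aligned)
25..26  -- padding (1B)
26..28  pitch  (2B, 2-aligned)
28..32  f  (4B, 4-aligned)
32..33  a  (1B, 1-aligned)
33..40  -- padding (7B)
40..64  channels  (24B, 8-aligned)
64..65  e  (1B, 1-aligned)
65..72  -- padding (7B)
72..80  depth  (8B, 8-aligned)
80..81  format  (1B, 1-aligned)
81..88  -- tail padding (7B)
sizeof = 88, alignof = 8
80 − 88 = -8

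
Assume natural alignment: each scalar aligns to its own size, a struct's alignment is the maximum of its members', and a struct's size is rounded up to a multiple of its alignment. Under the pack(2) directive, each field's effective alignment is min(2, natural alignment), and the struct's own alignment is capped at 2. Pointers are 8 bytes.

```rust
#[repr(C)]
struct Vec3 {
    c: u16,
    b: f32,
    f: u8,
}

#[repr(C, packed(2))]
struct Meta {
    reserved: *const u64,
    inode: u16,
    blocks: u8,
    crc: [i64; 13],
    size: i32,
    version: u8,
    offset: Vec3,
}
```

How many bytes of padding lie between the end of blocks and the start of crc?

1

Vec3: @0: c [2B, align 2] → 2; +2 pad (align 4); @4: b [4B, align 4] → 8; @8: f [1B, align 1] → 9; +3 tail pad (align 4); size 12, align 4
@0: reserved [8B, align 2] → 8
@8: inode [2B, align 2] → 10
@10: blocks [1B, align 1] → 11
+1 pad (align 2)
@12: crc [104B, align 2] → 116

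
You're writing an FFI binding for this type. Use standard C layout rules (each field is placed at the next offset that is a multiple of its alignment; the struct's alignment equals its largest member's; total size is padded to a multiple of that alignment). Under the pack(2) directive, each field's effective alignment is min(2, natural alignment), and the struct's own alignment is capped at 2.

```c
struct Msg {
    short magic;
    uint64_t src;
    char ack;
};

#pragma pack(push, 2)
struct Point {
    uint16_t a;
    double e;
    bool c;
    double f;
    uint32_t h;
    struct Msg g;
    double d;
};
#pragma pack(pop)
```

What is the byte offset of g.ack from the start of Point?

Msg: magic at 0 (size 2, align 2) → ends 2; pad 6 to align 8 for src; src at 8 (size 8, align 8) → ends 16; ack at 16 (size 1, align 1) → ends 17; tail pad 7 to reach multiple of 8; total 24 bytes, alignment 8
a at 0 (size 2, align 2) → ends 2
e at 2 (size 8, align 2) → ends 10
c at 10 (size 1, align 1) → ends 11
pad 1 to align 2 for f
f at 12 (size 8, align 2) → ends 20
h at 20 (size 4, align 2) → ends 24
g at 24 (size 24, align 2) → ends 48
within Msg: ack at 16
24 + 16 = 40

40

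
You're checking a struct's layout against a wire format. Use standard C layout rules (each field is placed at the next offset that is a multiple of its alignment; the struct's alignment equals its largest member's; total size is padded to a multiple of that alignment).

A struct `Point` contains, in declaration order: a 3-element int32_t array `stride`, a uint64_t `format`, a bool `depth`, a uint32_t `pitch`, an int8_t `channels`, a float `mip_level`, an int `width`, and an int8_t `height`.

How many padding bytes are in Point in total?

@0: stride [12B, align 4] → 12
+4 pad (align 8)
@16: format [8B, align 8] → 24
@24: depth [1B, align 1] → 25
+3 pad (align 4)
@28: pitch [4B, align 4] → 32
@32: channels [1B, align 1] → 33
+3 pad (align 4)
@36: mip_level [4B, align 4] → 40
@40: width [4B, align 4] → 44
@44: height [1B, align 1] → 45
+3 tail pad (align 8)
size 48, align 8
data bytes 35, size 48 → padding 13

13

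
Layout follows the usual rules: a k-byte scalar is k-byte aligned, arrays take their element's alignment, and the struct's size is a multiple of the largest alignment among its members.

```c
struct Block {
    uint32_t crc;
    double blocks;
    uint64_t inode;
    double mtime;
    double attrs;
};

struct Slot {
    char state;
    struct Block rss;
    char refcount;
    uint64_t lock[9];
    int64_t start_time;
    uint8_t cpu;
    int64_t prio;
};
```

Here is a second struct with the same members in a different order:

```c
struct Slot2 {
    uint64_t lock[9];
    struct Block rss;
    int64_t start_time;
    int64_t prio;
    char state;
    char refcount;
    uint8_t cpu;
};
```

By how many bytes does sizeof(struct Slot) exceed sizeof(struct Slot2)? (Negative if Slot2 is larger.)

16

Block: crc at 0 (size 4, align 4) → ends 4; pad 4 to align 8 for blocks; blocks at 8 (size 8, align 8) → ends 16; inode at 16 (size 8, align 8) → ends 24; mtime at 24 (size 8, align 8) → ends 32; attrs at 32 (size 8, align 8) → ends 40; total 40 bytes, alignment 8
state at 0 (size 1, align 1) → ends 1
pad 7 to align 8 for rss
rss at 8 (size 40, align 8) → ends 48
refcount at 48 (size 1, align 1) → ends 49
pad 7 to align 8 for lock
lock at 56 (size 72, align 8) → ends 128
start_time at 128 (size 8, align 8) → ends 136
cpu at 136 (size 1, align 1) → ends 137
pad 7 to align 8 for prio
prio at 144 (size 8, align 8) → ends 152
total 152 bytes, alignment 8
— Slot2 —
lock at 0 (size 72, align 8) → ends 72
rss at 72 (size 40, align 8) → ends 112
start_time at 112 (size 8, align 8) → ends 120
prio at 120 (size 8, align 8) → ends 128
state at 128 (size 1, align 1) → ends 129
refcount at 129 (size 1, align 1) → ends 130
cpu at 130 (size 1, align 1) → ends 131
tail pad 5 to reach multiple of 8
total 136 bytes, alignment 8
152 − 136 = 16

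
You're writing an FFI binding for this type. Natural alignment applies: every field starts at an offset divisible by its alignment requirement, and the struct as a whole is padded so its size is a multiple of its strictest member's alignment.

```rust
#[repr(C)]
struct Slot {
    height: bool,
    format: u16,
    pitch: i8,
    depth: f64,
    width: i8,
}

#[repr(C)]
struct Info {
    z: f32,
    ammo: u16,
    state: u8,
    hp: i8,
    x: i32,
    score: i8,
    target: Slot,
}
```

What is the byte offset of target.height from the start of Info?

16

Slot: @0: height [1B, align 1] → 1; +1 pad (align 2); @2: format [2B, align 2] → 4; @4: pitch [1B, align 1] → 5; +3 pad (align 8); @8: depth [8B, align 8] → 16; @16: width [1B, align 1] → 17; +7 tail pad (align 8); size 24, align 8
@0: z [4B, align 4] → 4
@4: ammo [2B, align 2] → 6
@6: state [1B, align 1] → 7
@7: hp [1B, align 1] → 8
@8: x [4B, align 4] → 12
@12: score [1B, align 1] → 13
+3 pad (align 8)
@16: target [24B, align 8] → 40
within Slot: height at 0
16 + 0 = 16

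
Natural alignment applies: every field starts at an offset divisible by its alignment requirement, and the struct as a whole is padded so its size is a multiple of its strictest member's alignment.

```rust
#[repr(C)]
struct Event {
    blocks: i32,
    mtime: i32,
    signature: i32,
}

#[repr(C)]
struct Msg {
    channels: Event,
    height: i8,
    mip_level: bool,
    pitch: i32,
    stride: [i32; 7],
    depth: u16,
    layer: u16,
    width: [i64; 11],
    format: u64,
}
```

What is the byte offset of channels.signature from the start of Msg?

Event: blocks at 0 (size 4, align 4) → ends 4; mtime at 4 (size 4, align 4) → ends 8; signature at 8 (size 4, align 4) → ends 12; total 12 bytes, alignment 4
channels at 0 (size 12, align 4) → ends 12
within Event: signature at 8
0 + 8 = 8

8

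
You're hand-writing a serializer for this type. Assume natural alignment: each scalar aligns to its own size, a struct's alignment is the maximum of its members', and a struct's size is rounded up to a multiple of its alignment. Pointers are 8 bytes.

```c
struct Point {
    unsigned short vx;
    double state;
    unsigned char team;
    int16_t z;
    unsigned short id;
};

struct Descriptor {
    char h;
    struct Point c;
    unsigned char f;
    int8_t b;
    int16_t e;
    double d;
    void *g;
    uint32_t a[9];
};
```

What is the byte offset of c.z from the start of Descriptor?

Point: vx at 0 (size 2, align 2) → ends 2; pad 6 to align 8 for state; state at 8 (size 8, align 8) → ends 16; team at 16 (size 1, align 1) → ends 17; pad 1 to align 2 for z; z at 18 (size 2, align 2) → ends 20; id at 20 (size 2, align 2) → ends 22; tail pad 2 to reach multiple of 8; total 24 bytes, alignment 8
h at 0 (size 1, align 1) → ends 1
pad 7 to align 8 for c
c at 8 (size 24, align 8) → ends 32
within Point: z at 18
8 + 18 = 26

26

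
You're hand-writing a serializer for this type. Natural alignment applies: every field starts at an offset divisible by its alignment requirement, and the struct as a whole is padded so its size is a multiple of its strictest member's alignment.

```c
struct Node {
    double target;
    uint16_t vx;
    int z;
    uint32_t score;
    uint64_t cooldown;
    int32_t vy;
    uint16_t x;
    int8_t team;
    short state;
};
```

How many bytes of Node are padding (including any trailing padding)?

13

0..8  target  (8B, 8-aligned)
8..10  vx  (2B, 2-aligned)
10..12  -- padding (2B)
12..16  z  (4B, 4-aligned)
16..20  score  (4B, 4-aligned)
20..24  -- padding (4B)
24..32  cooldown  (8B, 8-aligned)
32..36  vy  (4B, 4-aligned)
36..38  x  (2B, 2-aligned)
38..39  team  (1B, 1-aligned)
39..40  -- padding (1B)
40..42  state  (2B, 2-aligned)
42..48  -- tail padding (6B)
sizeof = 48, alignof = 8
data bytes 35, size 48 → padding 13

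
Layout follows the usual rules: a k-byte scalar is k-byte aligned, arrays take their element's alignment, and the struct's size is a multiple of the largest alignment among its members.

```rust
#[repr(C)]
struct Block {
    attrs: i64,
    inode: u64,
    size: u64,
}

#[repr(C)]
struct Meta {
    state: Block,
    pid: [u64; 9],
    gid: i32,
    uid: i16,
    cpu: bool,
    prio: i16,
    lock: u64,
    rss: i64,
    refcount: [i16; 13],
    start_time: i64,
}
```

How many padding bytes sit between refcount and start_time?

6

Block: @0: attrs [8B, align 8] → 8; @8: inode [8B, align 8] → 16; @16: size [8B, align 8] → 24; size 24, align 8
@0: state [24B, align 8] → 24
@24: pid [72B, align 8] → 96
@96: gid [4B, align 4] → 100
@100: uid [2B, align 2] → 102
@102: cpu [1B, align 1] → 103
+1 pad (align 2)
@104: prio [2B, align 2] → 106
+6 pad (align 8)
@112: lock [8B, align 8] → 120
@120: rss [8B, align 8] → 128
@128: refcount [26B, align 2] → 154
+6 pad (align 8)
@160: start_time [8B, align 8] → 168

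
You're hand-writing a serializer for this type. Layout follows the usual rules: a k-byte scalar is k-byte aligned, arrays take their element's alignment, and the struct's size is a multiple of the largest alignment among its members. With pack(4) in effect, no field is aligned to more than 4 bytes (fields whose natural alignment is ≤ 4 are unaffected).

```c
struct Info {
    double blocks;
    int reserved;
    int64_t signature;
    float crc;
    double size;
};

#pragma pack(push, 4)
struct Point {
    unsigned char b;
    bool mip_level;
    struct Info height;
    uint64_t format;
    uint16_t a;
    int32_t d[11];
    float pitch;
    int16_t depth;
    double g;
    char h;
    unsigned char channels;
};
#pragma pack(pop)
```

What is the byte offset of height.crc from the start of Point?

28

Info: blocks at 0 (size 8, align 8) → ends 8; reserved at 8 (size 4, align 4) → ends 12; pad 4 to align 8 for signature; signature at 16 (size 8, align 8) → ends 24; crc at 24 (size 4, align 4) → ends 28; pad 4 to align 8 for size; size at 32 (size 8, align 8) → ends 40; total 40 bytes, alignment 8
b at 0 (size 1, align 1) → ends 1
mip_level at 1 (size 1, align 1) → ends 2
pad 2 to align 4 for height
height at 4 (size 40, align 4) → ends 44
within Info: crc at 24
4 + 24 = 28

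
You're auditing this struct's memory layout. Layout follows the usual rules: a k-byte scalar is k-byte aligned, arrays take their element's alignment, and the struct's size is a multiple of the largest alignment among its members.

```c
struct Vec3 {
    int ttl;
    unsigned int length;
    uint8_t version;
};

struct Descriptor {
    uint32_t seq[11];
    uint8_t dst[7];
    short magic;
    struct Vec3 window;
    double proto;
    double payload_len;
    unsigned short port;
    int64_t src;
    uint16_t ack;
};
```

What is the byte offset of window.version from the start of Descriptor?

64

Vec3: ttl at 0 (size 4, align 4) → ends 4; length at 4 (size 4, align 4) → ends 8; version at 8 (size 1, align 1) → ends 9; tail pad 3 to reach multiple of 4; total 12 bytes, alignment 4
seq at 0 (size 44, align 4) → ends 44
dst at 44 (size 7, align 1) → ends 51
pad 1 to align 2 for magic
magic at 52 (size 2, align 2) → ends 54
pad 2 to align 4 for window
window at 56 (size 12, align 4) → ends 68
within Vec3: version at 8
56 + 8 = 64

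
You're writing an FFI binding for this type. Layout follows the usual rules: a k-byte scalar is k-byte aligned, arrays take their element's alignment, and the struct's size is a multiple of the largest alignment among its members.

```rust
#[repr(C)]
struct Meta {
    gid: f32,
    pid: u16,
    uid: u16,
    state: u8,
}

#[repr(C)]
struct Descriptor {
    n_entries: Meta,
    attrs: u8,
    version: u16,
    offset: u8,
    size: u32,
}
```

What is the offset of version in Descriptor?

Meta: 0..4  gid  (4B, 4-aligned); 4..6  pid  (2B, 2-aligned); 6..8  uid  (2B, 2-aligned); 8..9  state  (1B, 1-aligned); 9..12  -- tail padding (3B); sizeof = 12, alignof = 4
0..12  n_entries  (12B, 4-aligned)
12..13  attrs  (1B, 1-aligned)
13..14  -- padding (1B)
14..16  version  (2B, 2-aligned)

14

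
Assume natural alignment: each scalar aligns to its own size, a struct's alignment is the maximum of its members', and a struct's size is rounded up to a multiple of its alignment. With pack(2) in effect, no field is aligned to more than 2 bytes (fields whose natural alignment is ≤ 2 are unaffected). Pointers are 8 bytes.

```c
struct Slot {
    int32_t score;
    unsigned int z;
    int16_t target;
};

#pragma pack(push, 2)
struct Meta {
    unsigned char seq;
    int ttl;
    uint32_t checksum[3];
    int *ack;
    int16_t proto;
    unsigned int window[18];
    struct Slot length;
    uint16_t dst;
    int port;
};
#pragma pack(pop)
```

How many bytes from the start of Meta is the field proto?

26

Slot: @0: score [4B, align 4] → 4; @4: z [4B, align 4] → 8; @8: target [2B, align 2] → 10; +2 tail pad (align 4); size 12, align 4
@0: seq [1B, align 1] → 1
+1 pad (align 2)
@2: ttl [4B, align 2] → 6
@6: checksum [12B, align 2] → 18
@18: ack [8B, align 2] → 26
@26: proto [2B, align 2] → 28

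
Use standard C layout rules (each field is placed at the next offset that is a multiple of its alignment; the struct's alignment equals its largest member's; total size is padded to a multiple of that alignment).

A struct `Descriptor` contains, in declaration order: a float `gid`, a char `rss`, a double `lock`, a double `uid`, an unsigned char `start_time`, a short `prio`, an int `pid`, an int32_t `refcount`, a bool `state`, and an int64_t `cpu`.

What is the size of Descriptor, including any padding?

0..4  gid  (4B, 4-aligned)
4..5  rss  (1B, 1-aligned)
5..8  -- padding (3B)
8..16  lock  (8B, 8-aligned)
16..24  uid  (8B, 8-aligned)
24..25  start_time  (1B, 1-aligned)
25..26  -- padding (1B)
26..28  prio  (2B, 2-aligned)
28..32  pid  (4B, 4-aligned)
32..36  refcount  (4B, 4-aligned)
36..37  state  (1B, 1-aligned)
37..40  -- padding (3B)
40..48  cpu  (8B, 8-aligned)
sizeof = 48, alignof = 8

48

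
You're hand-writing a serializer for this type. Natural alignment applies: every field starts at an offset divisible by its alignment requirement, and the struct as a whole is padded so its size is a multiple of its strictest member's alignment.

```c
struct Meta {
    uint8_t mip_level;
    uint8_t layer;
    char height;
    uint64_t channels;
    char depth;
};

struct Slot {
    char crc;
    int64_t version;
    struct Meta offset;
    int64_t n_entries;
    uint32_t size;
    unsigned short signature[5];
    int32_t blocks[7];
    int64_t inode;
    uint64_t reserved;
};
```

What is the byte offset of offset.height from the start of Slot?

Meta: @0: mip_level [1B, align 1] → 1; @1: layer [1B, align 1] → 2; @2: height [1B, align 1] → 3; +5 pad (align 8); @8: channels [8B, align 8] → 16; @16: depth [1B, align 1] → 17; +7 tail pad (align 8); size 24, align 8
@0: crc [1B, align 1] → 1
+7 pad (align 8)
@8: version [8B, align 8] → 16
@16: offset [24B, align 8] → 40
within Meta: height at 2
16 + 2 = 18

18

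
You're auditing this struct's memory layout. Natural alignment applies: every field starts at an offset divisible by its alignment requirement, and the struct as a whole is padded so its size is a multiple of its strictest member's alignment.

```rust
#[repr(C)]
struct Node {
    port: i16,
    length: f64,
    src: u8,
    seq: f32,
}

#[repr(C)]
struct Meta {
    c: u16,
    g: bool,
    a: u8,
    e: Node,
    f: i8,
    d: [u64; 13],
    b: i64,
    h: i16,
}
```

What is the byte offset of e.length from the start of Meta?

Node: 0..2  port  (2B, 2-aligned); 2..8  -- padding (6B); 8..16  length  (8B, 8-aligned); 16..17  src  (1B, 1-aligned); 17..20  -- padding (3B); 20..24  seq  (4B, 4-aligned); sizeof = 24, alignof = 8
0..2  c  (2B, 2-aligned)
2..3  g  (1B, 1-aligned)
3..4  a  (1B, 1-aligned)
4..8  -- padding (4B)
8..32  e  (24B, 8-aligned)
within Node: length at 8
8 + 8 = 16

16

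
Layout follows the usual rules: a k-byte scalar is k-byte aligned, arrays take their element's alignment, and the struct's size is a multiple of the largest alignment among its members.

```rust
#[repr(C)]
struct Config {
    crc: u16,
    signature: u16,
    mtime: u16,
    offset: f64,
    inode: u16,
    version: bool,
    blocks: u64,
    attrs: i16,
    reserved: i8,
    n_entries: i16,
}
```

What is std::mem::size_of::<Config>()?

0..2  crc  (2B, 2-aligned)
2..4  signature  (2B, 2-aligned)
4..6  mtime  (2B, 2-aligned)
6..8  -- padding (2B)
8..16  offset  (8B, 8-aligned)
16..18  inode  (2B, 2-aligned)
18..19  version  (1B, 1-aligned)
19..24  -- padding (5B)
24..32  blocks  (8B, 8-aligned)
32..34  attrs  (2B, 2-aligned)
34..35  reserved  (1B, 1-aligned)
35..36  -- padding (1B)
36..38  n_entries  (2B, 2-aligned)
38..40  -- tail padding (2B)
sizeof = 40, alignof = 8

40 bytes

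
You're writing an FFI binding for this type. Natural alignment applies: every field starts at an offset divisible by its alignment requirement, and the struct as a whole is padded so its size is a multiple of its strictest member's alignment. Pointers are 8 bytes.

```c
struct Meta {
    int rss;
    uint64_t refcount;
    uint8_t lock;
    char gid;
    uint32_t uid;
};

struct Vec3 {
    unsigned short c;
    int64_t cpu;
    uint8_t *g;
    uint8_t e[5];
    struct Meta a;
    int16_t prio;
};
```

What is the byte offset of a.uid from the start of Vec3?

Meta: @0: rss [4B, align 4] → 4; +4 pad (align 8); @8: refcount [8B, align 8] → 16; @16: lock [1B, align 1] → 17; @17: gid [1B, align 1] → 18; +2 pad (align 4); @20: uid [4B, align 4] → 24; size 24, align 8
@0: c [2B, align 2] → 2
+6 pad (align 8)
@8: cpu [8B, align 8] → 16
@16: g [8B, align 8] → 24
@24: e [5B, align 1] → 29
+3 pad (align 8)
@32: a [24B, align 8] → 56
within Meta: uid at 20
32 + 20 = 52

52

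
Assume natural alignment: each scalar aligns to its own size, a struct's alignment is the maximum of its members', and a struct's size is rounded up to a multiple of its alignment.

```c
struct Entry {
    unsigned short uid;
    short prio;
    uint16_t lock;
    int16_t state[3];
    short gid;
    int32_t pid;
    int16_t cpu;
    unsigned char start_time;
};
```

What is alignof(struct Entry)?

member alignments: uid=2, prio=2, lock=2, state=2, gid=2, pid=4, cpu=2, start_time=1
max = 4

4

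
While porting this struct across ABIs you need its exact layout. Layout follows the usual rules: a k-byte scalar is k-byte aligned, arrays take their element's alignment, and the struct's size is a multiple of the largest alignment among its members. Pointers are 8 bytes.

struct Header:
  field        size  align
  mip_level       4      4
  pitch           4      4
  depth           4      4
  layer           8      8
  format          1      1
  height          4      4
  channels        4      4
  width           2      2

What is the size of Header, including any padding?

40 bytes

0..4  mip_level  (4B, 4-aligned)
4..8  pitch  (4B, 4-aligned)
8..12  depth  (4B, 4-aligned)
12..16  -- padding (4B)
16..24  layer  (8B, 8-aligned)
24..25  format  (1B, 1-aligned)
25..28  -- padding (3B)
28..32  height  (4B, 4-aligned)
32..36  channels  (4B, 4-aligned)
36..38  width  (2B, 2-aligned)
38..40  -- tail padding (2B)
sizeof = 40, alignof = 8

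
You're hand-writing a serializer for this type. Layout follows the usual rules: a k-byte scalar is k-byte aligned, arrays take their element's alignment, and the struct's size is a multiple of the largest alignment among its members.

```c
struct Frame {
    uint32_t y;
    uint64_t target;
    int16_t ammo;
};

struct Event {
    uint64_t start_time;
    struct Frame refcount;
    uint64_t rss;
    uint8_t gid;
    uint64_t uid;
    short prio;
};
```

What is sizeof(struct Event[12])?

768

Frame: @0: y [4B, align 4] → 4; +4 pad (align 8); @8: target [8B, align 8] → 16; @16: ammo [2B, align 2] → 18; +6 tail pad (align 8); size 24, align 8
@0: start_time [8B, align 8] → 8
@8: refcount [24B, align 8] → 32
@32: rss [8B, align 8] → 40
@40: gid [1B, align 1] → 41
+7 pad (align 8)
@48: uid [8B, align 8] → 56
@56: prio [2B, align 2] → 58
+6 tail pad (align 8)
size 64, align 8
array of 12: 12 × 64 = 768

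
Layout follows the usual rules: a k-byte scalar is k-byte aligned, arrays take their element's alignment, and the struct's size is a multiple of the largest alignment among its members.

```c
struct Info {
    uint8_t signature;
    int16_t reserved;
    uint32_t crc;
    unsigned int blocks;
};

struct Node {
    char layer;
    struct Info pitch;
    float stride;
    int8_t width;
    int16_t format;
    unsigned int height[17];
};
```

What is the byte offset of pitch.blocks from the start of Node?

12

Info: signature at 0 (size 1, align 1) → ends 1; pad 1 to align 2 for reserved; reserved at 2 (size 2, align 2) → ends 4; crc at 4 (size 4, align 4) → ends 8; blocks at 8 (size 4, align 4) → ends 12; total 12 bytes, alignment 4
layer at 0 (size 1, align 1) → ends 1
pad 3 to align 4 for pitch
pitch at 4 (size 12, align 4) → ends 16
within Info: blocks at 8
4 + 8 = 12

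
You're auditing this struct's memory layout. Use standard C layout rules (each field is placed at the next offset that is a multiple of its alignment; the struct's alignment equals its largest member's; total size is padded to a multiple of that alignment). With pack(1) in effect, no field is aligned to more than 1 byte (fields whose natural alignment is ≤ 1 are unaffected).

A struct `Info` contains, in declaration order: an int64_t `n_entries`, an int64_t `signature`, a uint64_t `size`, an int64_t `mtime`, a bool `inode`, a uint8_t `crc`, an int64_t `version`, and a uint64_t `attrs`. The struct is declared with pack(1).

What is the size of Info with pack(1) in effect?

@0: n_entries [8B, align 1] → 8
@8: signature [8B, align 1] → 16
@16: size [8B, align 1] → 24
@24: mtime [8B, align 1] → 32
@32: inode [1B, align 1] → 33
@33: crc [1B, align 1] → 34
@34: version [8B, align 1] → 42
@42: attrs [8B, align 1] → 50
size 50, align 1

50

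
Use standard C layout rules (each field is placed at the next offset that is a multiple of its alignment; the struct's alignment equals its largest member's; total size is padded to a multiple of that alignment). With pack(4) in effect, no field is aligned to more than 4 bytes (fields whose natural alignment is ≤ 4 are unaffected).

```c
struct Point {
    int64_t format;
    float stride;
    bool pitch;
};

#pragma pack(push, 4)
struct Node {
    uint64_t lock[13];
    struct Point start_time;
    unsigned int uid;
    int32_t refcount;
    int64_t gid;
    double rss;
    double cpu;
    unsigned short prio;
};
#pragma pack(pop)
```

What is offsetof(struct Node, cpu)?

Point: format at 0 (size 8, align 8) → ends 8; stride at 8 (size 4, align 4) → ends 12; pitch at 12 (size 1, align 1) → ends 13; tail pad 3 to reach multiple of 8; total 16 bytes, alignment 8
lock at 0 (size 104, align 4) → ends 104
start_time at 104 (size 16, align 4) → ends 120
uid at 120 (size 4, align 4) → ends 124
refcount at 124 (size 4, align 4) → ends 128
gid at 128 (size 8, align 4) → ends 136
rss at 136 (size 8, align 4) → ends 144
cpu at 144 (size 8, align 4) → ends 152

144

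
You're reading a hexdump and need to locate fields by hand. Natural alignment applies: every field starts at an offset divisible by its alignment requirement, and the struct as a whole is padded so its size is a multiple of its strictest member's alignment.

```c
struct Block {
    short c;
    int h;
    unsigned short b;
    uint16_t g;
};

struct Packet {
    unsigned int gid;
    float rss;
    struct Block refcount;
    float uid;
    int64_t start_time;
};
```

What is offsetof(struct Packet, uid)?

20

Block: @0: c [2B, align 2] → 2; +2 pad (align 4); @4: h [4B, align 4] → 8; @8: b [2B, align 2] → 10; @10: g [2B, align 2] → 12; size 12, align 4
@0: gid [4B, align 4] → 4
@4: rss [4B, align 4] → 8
@8: refcount [12B, align 4] → 20
@20: uid [4B, align 4] → 24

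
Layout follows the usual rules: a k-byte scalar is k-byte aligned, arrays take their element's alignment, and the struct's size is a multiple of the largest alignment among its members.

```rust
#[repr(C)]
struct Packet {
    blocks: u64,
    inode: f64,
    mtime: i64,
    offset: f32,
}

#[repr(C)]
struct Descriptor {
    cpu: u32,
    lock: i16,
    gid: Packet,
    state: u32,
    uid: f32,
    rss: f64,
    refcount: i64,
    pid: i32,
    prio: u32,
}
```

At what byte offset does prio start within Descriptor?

Packet: @0: blocks [8B, align 8] → 8; @8: inode [8B, align 8] → 16; @16: mtime [8B, align 8] → 24; @24: offset [4B, align 4] → 28; +4 tail pad (align 8); size 32, align 8
@0: cpu [4B, align 4] → 4
@4: lock [2B, align 2] → 6
+2 pad (align 8)
@8: gid [32B, align 8] → 40
@40: state [4B, align 4] → 44
@44: uid [4B, align 4] → 48
@48: rss [8B, align 8] → 56
@56: refcount [8B, align 8] → 64
@64: pid [4B, align 4] → 68
@68: prio [4B, align 4] → 72

68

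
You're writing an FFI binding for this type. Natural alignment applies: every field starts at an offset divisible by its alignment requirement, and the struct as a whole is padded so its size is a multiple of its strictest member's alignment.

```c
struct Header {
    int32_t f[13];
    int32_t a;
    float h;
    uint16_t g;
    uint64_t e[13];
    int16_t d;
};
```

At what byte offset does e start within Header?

64

0..52  f  (52B, 4-aligned)
52..56  a  (4B, 4-aligned)
56..60  h  (4B, 4-aligned)
60..62  g  (2B, 2-aligned)
62..64  -- padding (2B)
64..168  e  (104B, 8-aligned)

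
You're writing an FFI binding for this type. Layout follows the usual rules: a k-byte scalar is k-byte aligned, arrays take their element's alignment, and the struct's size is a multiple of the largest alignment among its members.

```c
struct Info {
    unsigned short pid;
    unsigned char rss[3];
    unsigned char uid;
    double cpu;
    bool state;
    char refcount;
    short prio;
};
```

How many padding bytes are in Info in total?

6

0..2  pid  (2B, 2-aligned)
2..5  rss  (3B, 1-aligned)
5..6  uid  (1B, 1-aligned)
6..8  -- padding (2B)
8..16  cpu  (8B, 8-aligned)
16..17  state  (1B, 1-aligned)
17..18  refcount  (1B, 1-aligned)
18..20  prio  (2B, 2-aligned)
20..24  -- tail padding (4B)
sizeof = 24, alignof = 8
data bytes 18, size 24 → padding 6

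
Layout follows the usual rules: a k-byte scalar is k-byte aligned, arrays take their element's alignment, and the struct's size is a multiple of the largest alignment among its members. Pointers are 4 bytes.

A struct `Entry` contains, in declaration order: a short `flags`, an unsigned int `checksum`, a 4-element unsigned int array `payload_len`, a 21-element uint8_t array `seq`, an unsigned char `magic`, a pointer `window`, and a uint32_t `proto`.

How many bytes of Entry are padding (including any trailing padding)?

4

0..2  flags  (2B, 2-aligned)
2..4  -- padding (2B)
4..8  checksum  (4B, 4-aligned)
8..24  payload_len  (16B, 4-aligned)
24..45  seq  (21B, 1-aligned)
45..46  magic  (1B, 1-aligned)
46..48  -- padding (2B)
48..52  window  (4B, 4-aligned)
52..56  proto  (4B, 4-aligned)
sizeof = 56, alignof = 4
data bytes 52, size 56 → padding 4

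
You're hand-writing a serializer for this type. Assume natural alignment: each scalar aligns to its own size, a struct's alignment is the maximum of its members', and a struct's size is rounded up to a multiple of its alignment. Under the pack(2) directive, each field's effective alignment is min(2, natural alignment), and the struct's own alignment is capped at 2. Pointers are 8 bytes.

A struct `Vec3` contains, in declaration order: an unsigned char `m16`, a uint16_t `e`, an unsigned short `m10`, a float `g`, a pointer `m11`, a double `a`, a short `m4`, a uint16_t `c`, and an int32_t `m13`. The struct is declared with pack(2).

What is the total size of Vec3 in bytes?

34 bytes

0..1  m16  (1B, 1-aligned)
1..2  -- padding (1B)
2..4  e  (2B, 2-aligned)
4..6  m10  (2B, 2-aligned)
6..10  g  (4B, 2-aligned)
10..18  m11  (8B, 2-aligned)
18..26  a  (8B, 2-aligned)
26..28  m4  (2B, 2-aligned)
28..30  c  (2B, 2-aligned)
30..34  m13  (4B, 2-aligned)
sizeof = 34, alignof = 2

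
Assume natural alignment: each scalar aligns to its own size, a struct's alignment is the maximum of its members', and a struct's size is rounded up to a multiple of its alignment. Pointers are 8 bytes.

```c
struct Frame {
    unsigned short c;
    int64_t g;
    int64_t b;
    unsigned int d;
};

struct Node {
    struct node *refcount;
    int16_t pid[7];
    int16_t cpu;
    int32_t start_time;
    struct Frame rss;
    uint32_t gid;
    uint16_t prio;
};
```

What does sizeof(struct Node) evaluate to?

Frame: @0: c [2B, align 2] → 2; +6 pad (align 8); @8: g [8B, align 8] → 16; @16: b [8B, align 8] → 24; @24: d [4B, align 4] → 28; +4 tail pad (align 8); size 32, align 8
@0: refcount [8B, align 8] → 8
@8: pid [14B, align 2] → 22
@22: cpu [2B, align 2] → 24
@24: start_time [4B, align 4] → 28
+4 pad (align 8)
@32: rss [32B, align 8] → 64
@64: gid [4B, align 4] → 68
@68: prio [2B, align 2] → 70
+2 tail pad (align 8)
size 72, align 8

72 bytes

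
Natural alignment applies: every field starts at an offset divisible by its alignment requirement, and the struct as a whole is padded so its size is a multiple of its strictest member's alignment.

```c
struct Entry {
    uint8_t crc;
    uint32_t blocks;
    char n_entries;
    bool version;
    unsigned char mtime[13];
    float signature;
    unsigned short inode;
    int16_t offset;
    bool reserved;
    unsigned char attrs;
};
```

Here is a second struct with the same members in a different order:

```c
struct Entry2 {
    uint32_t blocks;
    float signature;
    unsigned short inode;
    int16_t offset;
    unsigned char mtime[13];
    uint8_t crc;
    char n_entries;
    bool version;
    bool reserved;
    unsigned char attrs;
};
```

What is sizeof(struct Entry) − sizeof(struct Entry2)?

0..1  crc  (1B, 1-aligned)
1..4  -- padding (3B)
4..8  blocks  (4B, 4-aligned)
8..9  n_entries  (1B, 1-aligned)
9..10  version  (1B, 1-aligned)
10..23  mtime  (13B, 1-aligned)
23..24  -- padding (1B)
24..28  signature  (4B, 4-aligned)
28..30  inode  (2B, 2-aligned)
30..32  offset  (2B, 2-aligned)
32..33  reserved  (1B, 1-aligned)
33..34  attrs  (1B, 1-aligned)
34..36  -- tail padding (2B)
sizeof = 36, alignof = 4
— Entry2 —
0..4  blocks  (4B, 4-aligned)
4..8  signature  (4B, 4-aligned)
8..10  inode  (2B, 2-aligned)
10..12  offset  (2B, 2-aligned)
12..25  mtime  (13B, 1-aligned)
25..26  crc  (1B, 1-aligned)
26..27  n_entries  (1B, 1-aligned)
27..28  version  (1B, 1-aligned)
28..29  reserved  (1B, 1-aligned)
29..30  attrs  (1B, 1-aligned)
30..32  -- tail padding (2B)
sizeof = 32, alignof = 4
36 − 32 = 4

4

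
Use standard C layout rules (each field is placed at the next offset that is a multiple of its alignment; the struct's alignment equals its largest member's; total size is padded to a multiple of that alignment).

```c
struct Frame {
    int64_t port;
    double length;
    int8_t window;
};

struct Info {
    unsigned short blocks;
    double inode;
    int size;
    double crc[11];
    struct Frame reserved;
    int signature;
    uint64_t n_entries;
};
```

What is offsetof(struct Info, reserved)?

112

Frame: port at 0 (size 8, align 8) → ends 8; length at 8 (size 8, align 8) → ends 16; window at 16 (size 1, align 1) → ends 17; tail pad 7 to reach multiple of 8; total 24 bytes, alignment 8
blocks at 0 (size 2, align 2) → ends 2
pad 6 to align 8 for inode
inode at 8 (size 8, align 8) → ends 16
size at 16 (size 4, align 4) → ends 20
pad 4 to align 8 for crc
crc at 24 (size 88, align 8) → ends 112
reserved at 112 (size 24, align 8) → ends 136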